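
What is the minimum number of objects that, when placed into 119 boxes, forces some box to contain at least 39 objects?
n = (39 − 1)·119 + 1 = 4523

By the generalised pigeonhole principle, to guarantee some box contains ≥ r objects we need more than (r − 1) · k objects total. Threshold: n = (r − 1) · k + 1. With r = 39 and k = 119: n = 38 · 119 + 1 = 4522 + 1 = 4523. For n = 4522 = 38 · 119, we can put exactly 38 objects in every box, avoiding 39 in any single one — so 4523 is tight.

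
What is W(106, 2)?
W(106, 2) = 106 + 1 = 107

A 2-term AP is any pair of integers, so a monochromatic 2-AP exists iff some colour is used at least twice. With 106 colours, the colouring i ↦ i on {1, ..., 106} uses each colour once, avoiding any monochromatic pair, so W(106, 2) > 106. For {1, ..., 107}, pigeonhole forces two integers of the same colour, which form a monochromatic 2-AP. Hence W(106, 2) = 107.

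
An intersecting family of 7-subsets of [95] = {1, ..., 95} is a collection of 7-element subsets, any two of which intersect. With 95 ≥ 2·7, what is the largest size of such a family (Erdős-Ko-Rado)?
max |F| = C(94, 6) = 814216767

The Erdős-Ko-Rado theorem states: for n ≥ 2k, an intersecting family of k-subsets of an n-element set has size at most C(n − 1, k − 1), with equality for 'star' families {A ⊆ [n] : |A| = k, i ∈ A} (fix an element i). For n = 95, k = 7: C(94, 6) = 814216767.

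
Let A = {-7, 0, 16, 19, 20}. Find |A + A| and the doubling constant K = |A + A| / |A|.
K = |A + A| / |A| = 15/5 = 3

Enumerate A + A = {a + b : a, b ∈ A}. With |A| = 5, there are |A|^2 = 25 ordered sum pairs; collecting distinct values, A + A = {-14, -7, 0, 9, 12, 13, 16, 19, 20, 32, 35, 36, 38, 39, 40}, so |A + A| = 15. Thus K = 15/5 = 3. For comparison, the minimum possible |A + A| over all 5-element sets is 2·5 − 1 = 9 (so min K = 9/5), attained only by arithmetic progressions.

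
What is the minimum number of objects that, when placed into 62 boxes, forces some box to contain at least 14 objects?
n = (14 − 1)·62 + 1 = 807

By the generalised pigeonhole principle, to guarantee some box contains ≥ r objects we need more than (r − 1) · k objects total. Threshold: n = (r − 1) · k + 1. With r = 14 and k = 62: n = 13 · 62 + 1 = 806 + 1 = 807. For n = 806 = 13 · 62, we can put exactly 13 objects in every box, avoiding 14 in any single one — so 807 is tight.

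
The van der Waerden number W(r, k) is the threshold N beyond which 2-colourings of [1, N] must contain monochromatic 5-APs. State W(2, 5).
W(2, 5) = 178

W(2, 5) = 178. The lower bound W(2, 5) > 177 comes from an explicit good 2-colouring of [1, 177]; the upper bound W(2, 5) ≤ 178 was verified by exhaustive search over 2-colourings of [1, 178].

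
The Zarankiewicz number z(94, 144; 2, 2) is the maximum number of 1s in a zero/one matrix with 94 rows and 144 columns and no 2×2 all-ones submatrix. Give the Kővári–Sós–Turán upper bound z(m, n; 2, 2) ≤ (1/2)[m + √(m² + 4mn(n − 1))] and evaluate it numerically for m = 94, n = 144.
z(94, 144; 2, 2) ≤ (1/2)[94 + √(94² + 4·94·144·143)] = (1/2)[94 + √7751428] = 1439.0693

Kővári–Sós–Turán: let r_1, ..., r_94 be the row sums and z = Σ r_i the total number of 1s. Each pair of columns can share at most one row with both entries 1 (else a 2×2 all-ones block appears), so Σ_i C(r_i, 2) ≤ C(144, 2) = 10296. By convexity Σ_i C(r_i, 2) ≥ 94·C(z/94, 2) = z(z − 94)/(2·94), giving z² − 94z − 94·144·143 ≤ 0 and hence z ≤ (1/2)[94 + √(8836 + 4·1935648)] = (1/2)[94 + √7751428] ≈ (1/2)(94 + 2784.1386) = 1439.0693.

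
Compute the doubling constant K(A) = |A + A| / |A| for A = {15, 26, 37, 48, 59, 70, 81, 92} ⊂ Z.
K = |A + A| / |A| = 15/8

Enumerate A + A = {a + b : a, b ∈ A}. With |A| = 8, there are |A|^2 = 64 ordered sum pairs; collecting distinct values, A + A = {30, 41, 52, 63, 74, 85, 96, 107, 118, 129, 140, 151, 162, 173, 184}, so |A + A| = 15. Thus K = 15/8. Here |A + A| = 2|A| − 1 = 15, the minimum possible — so K = 15/8 is minimal, which holds iff A is an arithmetic progression.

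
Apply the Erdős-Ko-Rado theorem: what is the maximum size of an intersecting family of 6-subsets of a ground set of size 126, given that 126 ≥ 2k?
max |F| = C(125, 5) = 234531275

Erdős-Ko-Rado (1961): when n ≥ 2k, max |F| = C(n−1, k−1). The bound is attained by the star {A : i ∈ A} for any fixed i ∈ [n]. Here C(126−1, 6−1) = C(125, 5) = 234531275.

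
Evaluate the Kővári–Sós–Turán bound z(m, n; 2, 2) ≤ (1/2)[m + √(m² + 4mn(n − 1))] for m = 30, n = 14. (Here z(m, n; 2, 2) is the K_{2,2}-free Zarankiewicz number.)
z(30, 14; 2, 2) ≤ (1/2)[30 + √(30² + 4·30·14·13)] = (1/2)[30 + √22740] = 90.3989

Kővári–Sós–Turán: let r_1, ..., r_30 be the row sums and z = Σ r_i the total number of 1s. Each pair of columns can share at most one row with both entries 1 (else a 2×2 all-ones block appears), so Σ_i C(r_i, 2) ≤ C(14, 2) = 91. By convexity Σ_i C(r_i, 2) ≥ 30·C(z/30, 2) = z(z − 30)/(2·30), giving z² − 30z − 30·14·13 ≤ 0 and hence z ≤ (1/2)[30 + √(900 + 4·5460)] = (1/2)[30 + √22740] ≈ (1/2)(30 + 150.7979) = 90.3989.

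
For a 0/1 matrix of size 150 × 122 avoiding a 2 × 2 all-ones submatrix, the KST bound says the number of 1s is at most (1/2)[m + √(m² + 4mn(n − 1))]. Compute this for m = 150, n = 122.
z(150, 122; 2, 2) ≤ (1/2)[150 + √(150² + 4·150·122·121)] = (1/2)[150 + √8879700] = 1564.9413

Kővári–Sós–Turán: let r_1, ..., r_150 be the row sums and z = Σ r_i the total number of 1s. Each pair of columns can share at most one row with both entries 1 (else a 2×2 all-ones block appears), so Σ_i C(r_i, 2) ≤ C(122, 2) = 7381. By convexity Σ_i C(r_i, 2) ≥ 150·C(z/150, 2) = z(z − 150)/(2·150), giving z² − 150z − 150·122·121 ≤ 0 and hence z ≤ (1/2)[150 + √(22500 + 4·2214300)] = (1/2)[150 + √8879700] ≈ (1/2)(150 + 2979.8825) = 1564.9413.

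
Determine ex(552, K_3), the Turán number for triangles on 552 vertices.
ex(552, K_3) = ⌊552^2/4⌋ = 76176

Mantel (1907): a triangle-free graph on n vertices has at most ⌊n^2/4⌋ edges, with equality for the complete bipartite graph K_{⌊n/2⌋, ⌈n/2⌉}. For n = 552: ⌊552^2/4⌋ = ⌊304704/4⌋ = 76176. The extremal graph is K_{276, 276}, which has 276·276 = 76176 edges.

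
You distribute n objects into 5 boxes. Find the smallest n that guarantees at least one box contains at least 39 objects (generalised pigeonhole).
n = (39 − 1)·5 + 1 = 191

By the generalised pigeonhole principle, to guarantee some box contains ≥ r objects we need more than (r − 1) · k objects total. Threshold: n = (r − 1) · k + 1. With r = 39 and k = 5: n = 38 · 5 + 1 = 190 + 1 = 191. For n = 190 = 38 · 5, we can put exactly 38 objects in every box, avoiding 39 in any single one — so 191 is tight.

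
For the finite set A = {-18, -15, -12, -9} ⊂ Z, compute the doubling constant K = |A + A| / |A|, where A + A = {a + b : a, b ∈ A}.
K = |A + A| / |A| = 7/4

Enumerate A + A = {a + b : a, b ∈ A}. With |A| = 4, there are |A|^2 = 16 ordered sum pairs; collecting distinct values, A + A = {-36, -33, -30, -27, -24, -21, -18}, so |A + A| = 7. Thus K = 7/4. Here |A + A| = 2|A| − 1 = 7, the minimum possible — so K = 7/4 is minimal, which holds iff A is an arithmetic progression.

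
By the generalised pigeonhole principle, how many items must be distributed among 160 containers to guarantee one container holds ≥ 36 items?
n = (36 − 1)·160 + 1 = 5601

By the generalised pigeonhole principle, to guarantee some box contains ≥ r objects we need more than (r − 1) · k objects total. Threshold: n = (r − 1) · k + 1. With r = 36 and k = 160: n = 35 · 160 + 1 = 5600 + 1 = 5601. For n = 5600 = 35 · 160, we can put exactly 35 objects in every box, avoiding 36 in any single one — so 5601 is tight.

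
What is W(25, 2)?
W(25, 2) = 25 + 1 = 26

A 2-term AP is any pair of integers, so a monochromatic 2-AP exists iff some colour is used at least twice. With 25 colours, the colouring i ↦ i on {1, ..., 25} uses each colour once, avoiding any monochromatic pair, so W(25, 2) > 25. For {1, ..., 26}, pigeonhole forces two integers of the same colour, which form a monochromatic 2-AP. Hence W(25, 2) = 26.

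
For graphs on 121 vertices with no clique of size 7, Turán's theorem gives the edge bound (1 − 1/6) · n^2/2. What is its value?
Turán density bound = (5/6) · 121^2/2 = 73205/12 ≈ 6100.4167

Turán's theorem: ex(n, K_{r+1}) is achieved by the complete r-partite Turán graph T(n, r) with parts as balanced as possible, and is at most (1 − 1/r) · n^2/2. For r = 6, n = 121: the density bound is (5/6) · 14641/2 = 73205/12 ≈ 6100.4167. The integer-valued extremum is e(T(121, 6)) = 6100, which is strictly less than the density bound 73205/12 since 6 ∤ 121 (the parts of T(121, 6) cannot all be equal).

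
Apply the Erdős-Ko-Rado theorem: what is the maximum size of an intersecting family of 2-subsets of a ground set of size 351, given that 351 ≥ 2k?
max |F| = C(350, 1) = 350

The Erdős-Ko-Rado theorem states: for n ≥ 2k, an intersecting family of k-subsets of an n-element set has size at most C(n − 1, k − 1), with equality for 'star' families {A ⊆ [n] : |A| = k, i ∈ A} (fix an element i). For n = 351, k = 2: C(350, 1) = 350.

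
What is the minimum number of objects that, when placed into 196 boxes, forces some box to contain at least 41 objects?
n = (41 − 1)·196 + 1 = 7841

By the generalised pigeonhole principle, to guarantee some box contains ≥ r objects we need more than (r − 1) · k objects total. Threshold: n = (r − 1) · k + 1. With r = 41 and k = 196: n = 40 · 196 + 1 = 7840 + 1 = 7841. For n = 7840 = 40 · 196, we can put exactly 40 objects in every box, avoiding 41 in any single one — so 7841 is tight.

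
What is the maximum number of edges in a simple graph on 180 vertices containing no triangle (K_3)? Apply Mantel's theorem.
ex(180, K_3) = ⌊180^2/4⌋ = 8100

Mantel (1907): a triangle-free graph on n vertices has at most ⌊n^2/4⌋ edges, with equality for the complete bipartite graph K_{⌊n/2⌋, ⌈n/2⌉}. For n = 180: ⌊180^2/4⌋ = ⌊32400/4⌋ = 8100. The extremal graph is K_{90, 90}, which has 90·90 = 8100 edges.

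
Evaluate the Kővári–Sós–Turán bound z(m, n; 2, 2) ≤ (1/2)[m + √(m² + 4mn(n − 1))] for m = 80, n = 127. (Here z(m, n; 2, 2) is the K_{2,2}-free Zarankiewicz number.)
z(80, 127; 2, 2) ≤ (1/2)[80 + √(80² + 4·80·127·126)] = (1/2)[80 + √5127040] = 1172.1484

Kővári–Sós–Turán: let r_1, ..., r_80 be the row sums and z = Σ r_i the total number of 1s. Each pair of columns can share at most one row with both entries 1 (else a 2×2 all-ones block appears), so Σ_i C(r_i, 2) ≤ C(127, 2) = 8001. By convexity Σ_i C(r_i, 2) ≥ 80·C(z/80, 2) = z(z − 80)/(2·80), giving z² − 80z − 80·127·126 ≤ 0 and hence z ≤ (1/2)[80 + √(6400 + 4·1280160)] = (1/2)[80 + √5127040] ≈ (1/2)(80 + 2264.2968) = 1172.1484.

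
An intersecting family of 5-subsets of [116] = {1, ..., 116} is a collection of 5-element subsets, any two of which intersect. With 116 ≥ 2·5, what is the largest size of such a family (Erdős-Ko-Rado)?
max |F| = C(115, 4) = 6913340

The Erdős-Ko-Rado theorem states: for n ≥ 2k, an intersecting family of k-subsets of an n-element set has size at most C(n − 1, k − 1), with equality for 'star' families {A ⊆ [n] : |A| = k, i ∈ A} (fix an element i). For n = 116, k = 5: C(115, 4) = 6913340.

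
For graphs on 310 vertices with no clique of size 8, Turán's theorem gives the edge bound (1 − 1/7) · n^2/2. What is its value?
Turán density bound = (6/7) · 310^2/2 = 288300/7 ≈ 41185.7143

Turán's theorem: ex(n, K_{r+1}) is achieved by the complete r-partite Turán graph T(n, r) with parts as balanced as possible, and is at most (1 − 1/r) · n^2/2. For r = 7, n = 310: the density bound is (6/7) · 96100/2 = 288300/7 ≈ 41185.7143. The integer-valued extremum is e(T(310, 7)) = 41185, which is strictly less than the density bound 288300/7 since 7 ∤ 310 (the parts of T(310, 7) cannot all be equal).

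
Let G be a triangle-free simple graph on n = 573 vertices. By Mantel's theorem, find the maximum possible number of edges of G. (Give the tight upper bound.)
ex(573, K_3) = ⌊573^2/4⌋ = 82082

Mantel (1907): a triangle-free graph on n vertices has at most ⌊n^2/4⌋ edges, with equality for the complete bipartite graph K_{⌊n/2⌋, ⌈n/2⌉}. For n = 573: ⌊573^2/4⌋ = ⌊328329/4⌋ = 82082. The extremal graph is K_{286, 287}, which has 286·287 = 82082 edges.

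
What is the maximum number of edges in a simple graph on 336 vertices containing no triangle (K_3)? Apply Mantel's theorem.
ex(336, K_3) = ⌊336^2/4⌋ = 28224

Mantel (1907): a triangle-free graph on n vertices has at most ⌊n^2/4⌋ edges, with equality for the complete bipartite graph K_{⌊n/2⌋, ⌈n/2⌉}. For n = 336: ⌊336^2/4⌋ = ⌊112896/4⌋ = 28224. The extremal graph is K_{168, 168}, which has 168·168 = 28224 edges.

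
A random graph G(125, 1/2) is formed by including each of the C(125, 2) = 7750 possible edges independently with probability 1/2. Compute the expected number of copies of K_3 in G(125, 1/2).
E[# K_3] = C(125, 3) · (1/2)^C(3, 2) = 317750 / 2^3 = 158875/4 = 39718.75

For each 3-subset S of vertices (there are C(125, 3) = 317750 such S), let X_S = 1 if S induces a K_3 (all C(3, 2) = 3 edges present). Then P(X_S = 1) = (1/2)^3 = 1/8. By linearity of expectation, E[# K_3] = C(125, 3) · (1/2)^3 = 317750 / 8 = 158875/4 = 39718.75.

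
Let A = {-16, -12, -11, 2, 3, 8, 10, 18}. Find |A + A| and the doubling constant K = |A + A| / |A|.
K = |A + A| / |A| = 32/8 = 4

Enumerate A + A = {a + b : a, b ∈ A}. With |A| = 8, there are |A|^2 = 64 ordered sum pairs; collecting distinct values, A + A = {-32, -28, -27, -24, -23, -22, -14, -13, -10, -9, -8, -6, -4, -3, -2, -1, 2, 4, 5, 6, 7, 10, 11, 12, 13, 16, 18, 20, 21, 26, 28, 36}, so |A + A| = 32. Thus K = 32/8 = 4. For comparison, the minimum possible |A + A| over all 8-element sets is 2·8 − 1 = 15 (so min K = 15/8), attained only by arithmetic progressions.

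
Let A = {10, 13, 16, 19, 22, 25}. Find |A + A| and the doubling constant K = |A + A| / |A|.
K = |A + A| / |A| = 11/6

Enumerate A + A = {a + b : a, b ∈ A}. With |A| = 6, there are |A|^2 = 36 ordered sum pairs; collecting distinct values, A + A = {20, 23, 26, 29, 32, 35, 38, 41, 44, 47, 50}, so |A + A| = 11. Thus K = 11/6. Here |A + A| = 2|A| − 1 = 11, the minimum possible — so K = 11/6 is minimal, which holds iff A is an arithmetic progression.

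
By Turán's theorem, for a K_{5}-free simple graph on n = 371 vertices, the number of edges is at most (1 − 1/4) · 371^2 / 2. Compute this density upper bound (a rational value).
Turán density bound = (3/4) · 371^2/2 = 412923/8 ≈ 51615.375

Turán's theorem: ex(n, K_{r+1}) is achieved by the complete r-partite Turán graph T(n, r) with parts as balanced as possible, and is at most (1 − 1/r) · n^2/2. For r = 4, n = 371: the density bound is (3/4) · 137641/2 = 412923/8 ≈ 51615.375. The integer-valued extremum is e(T(371, 4)) = 51615, which is strictly less than the density bound 412923/8 since 4 ∤ 371 (the parts of T(371, 4) cannot all be equal).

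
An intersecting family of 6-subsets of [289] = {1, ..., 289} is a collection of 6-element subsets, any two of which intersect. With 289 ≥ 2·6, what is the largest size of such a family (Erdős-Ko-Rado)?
max |F| = C(288, 5) = 15944920992

The Erdős-Ko-Rado theorem states: for n ≥ 2k, an intersecting family of k-subsets of an n-element set has size at most C(n − 1, k − 1), with equality for 'star' families {A ⊆ [n] : |A| = k, i ∈ A} (fix an element i). For n = 289, k = 6: C(288, 5) = 15944920992.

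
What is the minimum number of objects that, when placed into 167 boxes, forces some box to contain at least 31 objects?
n = (31 − 1)·167 + 1 = 5011

By the generalised pigeonhole principle, to guarantee some box contains ≥ r objects we need more than (r − 1) · k objects total. Threshold: n = (r − 1) · k + 1. With r = 31 and k = 167: n = 30 · 167 + 1 = 5010 + 1 = 5011. For n = 5010 = 30 · 167, we can put exactly 30 objects in every box, avoiding 31 in any single one — so 5011 is tight.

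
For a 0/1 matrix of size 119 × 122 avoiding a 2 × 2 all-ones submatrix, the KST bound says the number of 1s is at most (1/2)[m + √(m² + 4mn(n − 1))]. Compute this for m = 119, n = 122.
z(119, 122; 2, 2) ≤ (1/2)[119 + √(119² + 4·119·122·121)] = (1/2)[119 + √7040873] = 1386.2322

Kővári–Sós–Turán: let r_1, ..., r_119 be the row sums and z = Σ r_i the total number of 1s. Each pair of columns can share at most one row with both entries 1 (else a 2×2 all-ones block appears), so Σ_i C(r_i, 2) ≤ C(122, 2) = 7381. By convexity Σ_i C(r_i, 2) ≥ 119·C(z/119, 2) = z(z − 119)/(2·119), giving z² − 119z − 119·122·121 ≤ 0 and hence z ≤ (1/2)[119 + √(14161 + 4·1756678)] = (1/2)[119 + √7040873] ≈ (1/2)(119 + 2653.4643) = 1386.2322.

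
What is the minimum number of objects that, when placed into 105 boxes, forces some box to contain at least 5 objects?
n = (5 − 1)·105 + 1 = 421

By the generalised pigeonhole principle, to guarantee some box contains ≥ r objects we need more than (r − 1) · k objects total. Threshold: n = (r − 1) · k + 1. With r = 5 and k = 105: n = 4 · 105 + 1 = 420 + 1 = 421. For n = 420 = 4 · 105, we can put exactly 4 objects in every box, avoiding 5 in any single one — so 421 is tight.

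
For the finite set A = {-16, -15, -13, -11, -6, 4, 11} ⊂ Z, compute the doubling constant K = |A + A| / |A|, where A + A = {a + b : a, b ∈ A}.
K = |A + A| / |A| = 24/7

Enumerate A + A = {a + b : a, b ∈ A}. With |A| = 7, there are |A|^2 = 49 ordered sum pairs; collecting distinct values, A + A = {-32, -31, -30, -29, -28, -27, -26, -24, -22, -21, -19, -17, -12, -11, -9, -7, -5, -4, -2, 0, 5, 8, 15, 22}, so |A + A| = 24. Thus K = 24/7. For comparison, the minimum possible |A + A| over all 7-element sets is 2·7 − 1 = 13 (so min K = 13/7), attained only by arithmetic progressions.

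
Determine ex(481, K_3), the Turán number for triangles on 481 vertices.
ex(481, K_3) = ⌊481^2/4⌋ = 57840

Mantel (1907): a triangle-free graph on n vertices has at most ⌊n^2/4⌋ edges, with equality for the complete bipartite graph K_{⌊n/2⌋, ⌈n/2⌉}. For n = 481: ⌊481^2/4⌋ = ⌊231361/4⌋ = 57840. The extremal graph is K_{240, 241}, which has 240·241 = 57840 edges.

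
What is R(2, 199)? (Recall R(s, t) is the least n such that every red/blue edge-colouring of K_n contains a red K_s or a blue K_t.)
R(2, 199) = 199

R(2, k) = k for all k ≥ 2: in a 2-colouring of K_k, either some edge is red (a red K_2) or all edges are blue (a blue K_k). And K_{198} coloured all-blue has no blue K_199, so R(2, 199) > 198. Hence R(2, 199) = 199.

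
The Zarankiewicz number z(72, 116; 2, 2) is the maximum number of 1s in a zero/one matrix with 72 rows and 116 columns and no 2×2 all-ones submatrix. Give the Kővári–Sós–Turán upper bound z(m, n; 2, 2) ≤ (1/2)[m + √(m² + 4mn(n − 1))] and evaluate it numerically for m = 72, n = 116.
z(72, 116; 2, 2) ≤ (1/2)[72 + √(72² + 4·72·116·115)] = (1/2)[72 + √3847104] = 1016.7018

Kővári–Sós–Turán: let r_1, ..., r_72 be the row sums and z = Σ r_i the total number of 1s. Each pair of columns can share at most one row with both entries 1 (else a 2×2 all-ones block appears), so Σ_i C(r_i, 2) ≤ C(116, 2) = 6670. By convexity Σ_i C(r_i, 2) ≥ 72·C(z/72, 2) = z(z − 72)/(2·72), giving z² − 72z − 72·116·115 ≤ 0 and hence z ≤ (1/2)[72 + √(5184 + 4·960480)] = (1/2)[72 + √3847104] ≈ (1/2)(72 + 1961.4036) = 1016.7018.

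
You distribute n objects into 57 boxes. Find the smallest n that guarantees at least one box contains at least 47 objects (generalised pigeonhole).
n = (47 − 1)·57 + 1 = 2623

By the generalised pigeonhole principle, to guarantee some box contains ≥ r objects we need more than (r − 1) · k objects total. Threshold: n = (r − 1) · k + 1. With r = 47 and k = 57: n = 46 · 57 + 1 = 2622 + 1 = 2623. For n = 2622 = 46 · 57, we can put exactly 46 objects in every box, avoiding 47 in any single one — so 2623 is tight.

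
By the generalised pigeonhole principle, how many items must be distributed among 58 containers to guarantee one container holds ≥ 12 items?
n = (12 − 1)·58 + 1 = 639

By the generalised pigeonhole principle, to guarantee some box contains ≥ r objects we need more than (r − 1) · k objects total. Threshold: n = (r − 1) · k + 1. With r = 12 and k = 58: n = 11 · 58 + 1 = 638 + 1 = 639. For n = 638 = 11 · 58, we can put exactly 11 objects in every box, avoiding 12 in any single one — so 639 is tight.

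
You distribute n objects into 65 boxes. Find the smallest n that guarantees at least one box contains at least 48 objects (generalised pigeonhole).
n = (48 − 1)·65 + 1 = 3056

By the generalised pigeonhole principle, to guarantee some box contains ≥ r objects we need more than (r − 1) · k objects total. Threshold: n = (r − 1) · k + 1. With r = 48 and k = 65: n = 47 · 65 + 1 = 3055 + 1 = 3056. For n = 3055 = 47 · 65, we can put exactly 47 objects in every box, avoiding 48 in any single one — so 3056 is tight.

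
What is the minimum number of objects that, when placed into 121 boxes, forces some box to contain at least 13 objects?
n = (13 − 1)·121 + 1 = 1453

By the generalised pigeonhole principle, to guarantee some box contains ≥ r objects we need more than (r − 1) · k objects total. Threshold: n = (r − 1) · k + 1. With r = 13 and k = 121: n = 12 · 121 + 1 = 1452 + 1 = 1453. For n = 1452 = 12 · 121, we can put exactly 12 objects in every box, avoiding 13 in any single one — so 1453 is tight.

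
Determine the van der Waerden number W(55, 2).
W(55, 2) = 55 + 1 = 56

A 2-term AP is any pair of integers, so a monochromatic 2-AP exists iff some colour is used at least twice. With 55 colours, the colouring i ↦ i on {1, ..., 55} uses each colour once, avoiding any monochromatic pair, so W(55, 2) > 55. For {1, ..., 56}, pigeonhole forces two integers of the same colour, which form a monochromatic 2-AP. Hence W(55, 2) = 56.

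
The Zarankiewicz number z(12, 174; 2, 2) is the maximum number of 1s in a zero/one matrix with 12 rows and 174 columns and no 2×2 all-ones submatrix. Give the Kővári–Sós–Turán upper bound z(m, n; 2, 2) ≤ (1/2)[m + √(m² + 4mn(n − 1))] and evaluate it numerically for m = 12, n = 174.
z(12, 174; 2, 2) ≤ (1/2)[12 + √(12² + 4·12·174·173)] = (1/2)[12 + √1445040] = 607.0491

Kővári–Sós–Turán: let r_1, ..., r_12 be the row sums and z = Σ r_i the total number of 1s. Each pair of columns can share at most one row with both entries 1 (else a 2×2 all-ones block appears), so Σ_i C(r_i, 2) ≤ C(174, 2) = 15051. By convexity Σ_i C(r_i, 2) ≥ 12·C(z/12, 2) = z(z − 12)/(2·12), giving z² − 12z − 12·174·173 ≤ 0 and hence z ≤ (1/2)[12 + √(144 + 4·361224)] = (1/2)[12 + √1445040] ≈ (1/2)(12 + 1202.0982) = 607.0491.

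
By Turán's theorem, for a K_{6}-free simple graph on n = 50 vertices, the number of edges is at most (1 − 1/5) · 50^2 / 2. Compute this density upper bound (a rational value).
Turán density bound = (4/5) · 50^2/2 = 1000

Turán's theorem: ex(n, K_{r+1}) is achieved by the complete r-partite Turán graph T(n, r) with parts as balanced as possible, and is at most (1 − 1/r) · n^2/2. For r = 5, n = 50: the density bound is (4/5) · 2500/2 = 1000. Since 5 ∣ 50, the Turán graph T(50, 5) has parts of equal size 10, and its edge count e(T(50, 5)) = 1000 attains the density bound exactly.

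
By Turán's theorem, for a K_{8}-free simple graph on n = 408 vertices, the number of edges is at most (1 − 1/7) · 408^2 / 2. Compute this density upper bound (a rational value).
Turán density bound = (6/7) · 408^2/2 = 499392/7 ≈ 71341.7143

Turán's theorem: ex(n, K_{r+1}) is achieved by the complete r-partite Turán graph T(n, r) with parts as balanced as possible, and is at most (1 − 1/r) · n^2/2. For r = 7, n = 408: the density bound is (6/7) · 166464/2 = 499392/7 ≈ 71341.7143. The integer-valued extremum is e(T(408, 7)) = 71341, which is strictly less than the density bound 499392/7 since 7 ∤ 408 (the parts of T(408, 7) cannot all be equal).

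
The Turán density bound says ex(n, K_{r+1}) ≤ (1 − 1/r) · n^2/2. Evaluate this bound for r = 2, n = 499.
Turán density bound = (1/2) · 499^2/2 = 249001/4 ≈ 62250.25

Turán's theorem: ex(n, K_{r+1}) is achieved by the complete r-partite Turán graph T(n, r) with parts as balanced as possible, and is at most (1 − 1/r) · n^2/2. For r = 2, n = 499: the density bound is (1/2) · 249001/2 = 249001/4 ≈ 62250.25. The integer-valued extremum is e(T(499, 2)) = 62250, which is strictly less than the density bound 249001/4 since 2 ∤ 499 (the parts of T(499, 2) cannot all be equal).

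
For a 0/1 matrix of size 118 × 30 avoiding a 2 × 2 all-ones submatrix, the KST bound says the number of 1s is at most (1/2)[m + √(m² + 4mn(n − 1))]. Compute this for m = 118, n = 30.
z(118, 30; 2, 2) ≤ (1/2)[118 + √(118² + 4·118·30·29)] = (1/2)[118 + √424564] = 384.7929

Kővári–Sós–Turán: let r_1, ..., r_118 be the row sums and z = Σ r_i the total number of 1s. Each pair of columns can share at most one row with both entries 1 (else a 2×2 all-ones block appears), so Σ_i C(r_i, 2) ≤ C(30, 2) = 435. By convexity Σ_i C(r_i, 2) ≥ 118·C(z/118, 2) = z(z − 118)/(2·118), giving z² − 118z − 118·30·29 ≤ 0 and hence z ≤ (1/2)[118 + √(13924 + 4·102660)] = (1/2)[118 + √424564] ≈ (1/2)(118 + 651.5858) = 384.7929.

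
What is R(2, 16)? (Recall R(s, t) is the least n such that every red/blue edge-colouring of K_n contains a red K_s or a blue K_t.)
R(2, 16) = 16

R(2, k) = k for all k ≥ 2: in a 2-colouring of K_k, either some edge is red (a red K_2) or all edges are blue (a blue K_k). And K_{15} coloured all-blue has no blue K_16, so R(2, 16) > 15. Hence R(2, 16) = 16.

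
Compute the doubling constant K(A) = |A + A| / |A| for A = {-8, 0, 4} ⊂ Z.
K = |A + A| / |A| = 6/3 = 2

Enumerate A + A = {a + b : a, b ∈ A}. With |A| = 3, there are |A|^2 = 9 ordered sum pairs; collecting distinct values, A + A = {-16, -8, -4, 0, 4, 8}, so |A + A| = 6. Thus K = 6/3 = 2. For comparison, the minimum possible |A + A| over all 3-element sets is 2·3 − 1 = 5 (so min K = 5/3), attained only by arithmetic progressions.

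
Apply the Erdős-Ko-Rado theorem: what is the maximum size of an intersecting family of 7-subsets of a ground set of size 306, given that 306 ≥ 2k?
max |F| = C(305, 6) = 1064089721800

The Erdős-Ko-Rado theorem states: for n ≥ 2k, an intersecting family of k-subsets of an n-element set has size at most C(n − 1, k − 1), with equality for 'star' families {A ⊆ [n] : |A| = k, i ∈ A} (fix an element i). For n = 306, k = 7: C(305, 6) = 1064089721800.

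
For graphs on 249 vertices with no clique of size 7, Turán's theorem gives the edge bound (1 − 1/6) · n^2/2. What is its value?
Turán density bound = (5/6) · 249^2/2 = 103335/4 ≈ 25833.75

Turán's theorem: ex(n, K_{r+1}) is achieved by the complete r-partite Turán graph T(n, r) with parts as balanced as possible, and is at most (1 − 1/r) · n^2/2. For r = 6, n = 249: the density bound is (5/6) · 62001/2 = 103335/4 ≈ 25833.75. The integer-valued extremum is e(T(249, 6)) = 25833, which is strictly less than the density bound 103335/4 since 6 ∤ 249 (the parts of T(249, 6) cannot all be equal).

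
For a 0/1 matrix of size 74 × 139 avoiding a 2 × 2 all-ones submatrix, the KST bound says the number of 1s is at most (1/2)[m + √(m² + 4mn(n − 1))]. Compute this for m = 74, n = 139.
z(74, 139; 2, 2) ≤ (1/2)[74 + √(74² + 4·74·139·138)] = (1/2)[74 + √5683348] = 1228.9887

Kővári–Sós–Turán: let r_1, ..., r_74 be the row sums and z = Σ r_i the total number of 1s. Each pair of columns can share at most one row with both entries 1 (else a 2×2 all-ones block appears), so Σ_i C(r_i, 2) ≤ C(139, 2) = 9591. By convexity Σ_i C(r_i, 2) ≥ 74·C(z/74, 2) = z(z − 74)/(2·74), giving z² − 74z − 74·139·138 ≤ 0 and hence z ≤ (1/2)[74 + √(5476 + 4·1419468)] = (1/2)[74 + √5683348] ≈ (1/2)(74 + 2383.9773) = 1228.9887.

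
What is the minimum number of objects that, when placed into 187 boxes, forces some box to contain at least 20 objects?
n = (20 − 1)·187 + 1 = 3554

By the generalised pigeonhole principle, to guarantee some box contains ≥ r objects we need more than (r − 1) · k objects total. Threshold: n = (r − 1) · k + 1. With r = 20 and k = 187: n = 19 · 187 + 1 = 3553 + 1 = 3554. For n = 3553 = 19 · 187, we can put exactly 19 objects in every box, avoiding 20 in any single one — so 3554 is tight.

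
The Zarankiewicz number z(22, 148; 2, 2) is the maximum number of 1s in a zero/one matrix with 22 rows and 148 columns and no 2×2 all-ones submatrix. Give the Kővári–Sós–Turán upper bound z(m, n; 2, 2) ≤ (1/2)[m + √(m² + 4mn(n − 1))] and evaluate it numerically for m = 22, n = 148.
z(22, 148; 2, 2) ≤ (1/2)[22 + √(22² + 4·22·148·147)] = (1/2)[22 + √1915012] = 702.9198

Kővári–Sós–Turán: let r_1, ..., r_22 be the row sums and z = Σ r_i the total number of 1s. Each pair of columns can share at most one row with both entries 1 (else a 2×2 all-ones block appears), so Σ_i C(r_i, 2) ≤ C(148, 2) = 10878. By convexity Σ_i C(r_i, 2) ≥ 22·C(z/22, 2) = z(z − 22)/(2·22), giving z² − 22z − 22·148·147 ≤ 0 and hence z ≤ (1/2)[22 + √(484 + 4·478632)] = (1/2)[22 + √1915012] ≈ (1/2)(22 + 1383.8396) = 702.9198.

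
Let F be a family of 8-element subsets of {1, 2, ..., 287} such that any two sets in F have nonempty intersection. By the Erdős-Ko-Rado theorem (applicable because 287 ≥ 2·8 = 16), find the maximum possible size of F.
max |F| = C(286, 7) = 28840221518680

The Erdős-Ko-Rado theorem states: for n ≥ 2k, an intersecting family of k-subsets of an n-element set has size at most C(n − 1, k − 1), with equality for 'star' families {A ⊆ [n] : |A| = k, i ∈ A} (fix an element i). For n = 287, k = 8: C(286, 7) = 28840221518680.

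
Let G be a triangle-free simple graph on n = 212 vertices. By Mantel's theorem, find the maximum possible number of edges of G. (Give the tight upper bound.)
ex(212, K_3) = ⌊212^2/4⌋ = 11236

Mantel (1907): a triangle-free graph on n vertices has at most ⌊n^2/4⌋ edges, with equality for the complete bipartite graph K_{⌊n/2⌋, ⌈n/2⌉}. For n = 212: ⌊212^2/4⌋ = ⌊44944/4⌋ = 11236. The extremal graph is K_{106, 106}, which has 106·106 = 11236 edges.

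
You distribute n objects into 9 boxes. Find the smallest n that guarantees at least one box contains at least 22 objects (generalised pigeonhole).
n = (22 − 1)·9 + 1 = 190

By the generalised pigeonhole principle, to guarantee some box contains ≥ r objects we need more than (r − 1) · k objects total. Threshold: n = (r − 1) · k + 1. With r = 22 and k = 9: n = 21 · 9 + 1 = 189 + 1 = 190. For n = 189 = 21 · 9, we can put exactly 21 objects in every box, avoiding 22 in any single one — so 190 is tight.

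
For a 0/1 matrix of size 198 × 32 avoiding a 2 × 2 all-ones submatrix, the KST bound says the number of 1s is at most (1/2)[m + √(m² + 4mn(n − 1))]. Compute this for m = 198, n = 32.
z(198, 32; 2, 2) ≤ (1/2)[198 + √(198² + 4·198·32·31)] = (1/2)[198 + √824868] = 553.1112

Kővári–Sós–Turán: let r_1, ..., r_198 be the row sums and z = Σ r_i the total number of 1s. Each pair of columns can share at most one row with both entries 1 (else a 2×2 all-ones block appears), so Σ_i C(r_i, 2) ≤ C(32, 2) = 496. By convexity Σ_i C(r_i, 2) ≥ 198·C(z/198, 2) = z(z − 198)/(2·198), giving z² − 198z − 198·32·31 ≤ 0 and hence z ≤ (1/2)[198 + √(39204 + 4·196416)] = (1/2)[198 + √824868] ≈ (1/2)(198 + 908.2224) = 553.1112.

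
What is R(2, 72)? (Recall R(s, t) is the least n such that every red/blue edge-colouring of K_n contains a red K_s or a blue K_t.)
R(2, 72) = 72

R(2, k) = k for all k ≥ 2: in a 2-colouring of K_k, either some edge is red (a red K_2) or all edges are blue (a blue K_k). And K_{71} coloured all-blue has no blue K_72, so R(2, 72) > 71. Hence R(2, 72) = 72.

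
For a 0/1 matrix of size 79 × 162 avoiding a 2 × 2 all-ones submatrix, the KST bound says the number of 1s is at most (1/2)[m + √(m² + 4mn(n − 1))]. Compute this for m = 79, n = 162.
z(79, 162; 2, 2) ≤ (1/2)[79 + √(79² + 4·79·162·161)] = (1/2)[79 + √8248153] = 1475.4799

Kővári–Sós–Turán: let r_1, ..., r_79 be the row sums and z = Σ r_i the total number of 1s. Each pair of columns can share at most one row with both entries 1 (else a 2×2 all-ones block appears), so Σ_i C(r_i, 2) ≤ C(162, 2) = 13041. By convexity Σ_i C(r_i, 2) ≥ 79·C(z/79, 2) = z(z − 79)/(2·79), giving z² − 79z − 79·162·161 ≤ 0 and hence z ≤ (1/2)[79 + √(6241 + 4·2060478)] = (1/2)[79 + √8248153] ≈ (1/2)(79 + 2871.9598) = 1475.4799.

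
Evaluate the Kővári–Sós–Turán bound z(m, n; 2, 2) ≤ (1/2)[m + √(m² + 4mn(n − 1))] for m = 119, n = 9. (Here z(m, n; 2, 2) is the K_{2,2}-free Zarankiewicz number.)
z(119, 9; 2, 2) ≤ (1/2)[119 + √(119² + 4·119·9·8)] = (1/2)[119 + √48433] = 169.5375

Kővári–Sós–Turán: let r_1, ..., r_119 be the row sums and z = Σ r_i the total number of 1s. Each pair of columns can share at most one row with both entries 1 (else a 2×2 all-ones block appears), so Σ_i C(r_i, 2) ≤ C(9, 2) = 36. By convexity Σ_i C(r_i, 2) ≥ 119·C(z/119, 2) = z(z − 119)/(2·119), giving z² − 119z − 119·9·8 ≤ 0 and hence z ≤ (1/2)[119 + √(14161 + 4·8568)] = (1/2)[119 + √48433] ≈ (1/2)(119 + 220.075) = 169.5375.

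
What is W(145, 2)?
W(145, 2) = 145 + 1 = 146

A 2-term AP is any pair of integers, so a monochromatic 2-AP exists iff some colour is used at least twice. With 145 colours, the colouring i ↦ i on {1, ..., 145} uses each colour once, avoiding any monochromatic pair, so W(145, 2) > 145. For {1, ..., 146}, pigeonhole forces two integers of the same colour, which form a monochromatic 2-AP. Hence W(145, 2) = 146.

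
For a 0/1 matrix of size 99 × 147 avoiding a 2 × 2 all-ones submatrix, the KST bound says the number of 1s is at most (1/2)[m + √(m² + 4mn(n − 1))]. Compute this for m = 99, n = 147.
z(99, 147; 2, 2) ≤ (1/2)[99 + √(99² + 4·99·147·146)] = (1/2)[99 + √8508753] = 1507.9883

Kővári–Sós–Turán: let r_1, ..., r_99 be the row sums and z = Σ r_i the total number of 1s. Each pair of columns can share at most one row with both entries 1 (else a 2×2 all-ones block appears), so Σ_i C(r_i, 2) ≤ C(147, 2) = 10731. By convexity Σ_i C(r_i, 2) ≥ 99·C(z/99, 2) = z(z − 99)/(2·99), giving z² − 99z − 99·147·146 ≤ 0 and hence z ≤ (1/2)[99 + √(9801 + 4·2124738)] = (1/2)[99 + √8508753] ≈ (1/2)(99 + 2916.9767) = 1507.9883.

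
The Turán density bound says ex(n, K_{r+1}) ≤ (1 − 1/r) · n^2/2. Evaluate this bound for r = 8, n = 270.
Turán density bound = (7/8) · 270^2/2 = 127575/4 ≈ 31893.75

Turán's theorem: ex(n, K_{r+1}) is achieved by the complete r-partite Turán graph T(n, r) with parts as balanced as possible, and is at most (1 − 1/r) · n^2/2. For r = 8, n = 270: the density bound is (7/8) · 72900/2 = 127575/4 ≈ 31893.75. The integer-valued extremum is e(T(270, 8)) = 31893, which is strictly less than the density bound 127575/4 since 8 ∤ 270 (the parts of T(270, 8) cannot all be equal).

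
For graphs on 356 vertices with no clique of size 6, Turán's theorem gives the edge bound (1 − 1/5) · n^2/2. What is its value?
Turán density bound = (4/5) · 356^2/2 = 253472/5 ≈ 50694.4

Turán's theorem: ex(n, K_{r+1}) is achieved by the complete r-partite Turán graph T(n, r) with parts as balanced as possible, and is at most (1 − 1/r) · n^2/2. For r = 5, n = 356: the density bound is (4/5) · 126736/2 = 253472/5 ≈ 50694.4. The integer-valued extremum is e(T(356, 5)) = 50694, which is strictly less than the density bound 253472/5 since 5 ∤ 356 (the parts of T(356, 5) cannot all be equal).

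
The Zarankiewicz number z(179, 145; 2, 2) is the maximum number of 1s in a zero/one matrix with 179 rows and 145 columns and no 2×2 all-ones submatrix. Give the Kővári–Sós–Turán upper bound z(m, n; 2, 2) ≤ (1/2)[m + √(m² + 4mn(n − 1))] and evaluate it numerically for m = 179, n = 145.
z(179, 145; 2, 2) ≤ (1/2)[179 + √(179² + 4·179·145·144)] = (1/2)[179 + √14982121] = 2024.8372

Kővári–Sós–Turán: let r_1, ..., r_179 be the row sums and z = Σ r_i the total number of 1s. Each pair of columns can share at most one row with both entries 1 (else a 2×2 all-ones block appears), so Σ_i C(r_i, 2) ≤ C(145, 2) = 10440. By convexity Σ_i C(r_i, 2) ≥ 179·C(z/179, 2) = z(z − 179)/(2·179), giving z² − 179z − 179·145·144 ≤ 0 and hence z ≤ (1/2)[179 + √(32041 + 4·3737520)] = (1/2)[179 + √14982121] ≈ (1/2)(179 + 3870.6745) = 2024.8372.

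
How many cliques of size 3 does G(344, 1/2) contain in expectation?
E[# K_3] = C(344, 3) · (1/2)^C(3, 2) = 6725544 / 2^3 = 840693

For each 3-subset S of vertices (there are C(344, 3) = 6725544 such S), let X_S = 1 if S induces a K_3 (all C(3, 2) = 3 edges present). Then P(X_S = 1) = (1/2)^3 = 1/8. By linearity of expectation, E[# K_3] = C(344, 3) · (1/2)^3 = 6725544 / 8 = 840693.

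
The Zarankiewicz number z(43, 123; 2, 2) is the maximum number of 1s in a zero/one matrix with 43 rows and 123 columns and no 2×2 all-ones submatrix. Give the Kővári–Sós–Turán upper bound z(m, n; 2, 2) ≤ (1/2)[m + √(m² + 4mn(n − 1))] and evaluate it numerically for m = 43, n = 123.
z(43, 123; 2, 2) ≤ (1/2)[43 + √(43² + 4·43·123·122)] = (1/2)[43 + √2582881] = 825.0672

Kővári–Sós–Turán: let r_1, ..., r_43 be the row sums and z = Σ r_i the total number of 1s. Each pair of columns can share at most one row with both entries 1 (else a 2×2 all-ones block appears), so Σ_i C(r_i, 2) ≤ C(123, 2) = 7503. By convexity Σ_i C(r_i, 2) ≥ 43·C(z/43, 2) = z(z − 43)/(2·43), giving z² − 43z − 43·123·122 ≤ 0 and hence z ≤ (1/2)[43 + √(1849 + 4·645258)] = (1/2)[43 + √2582881] ≈ (1/2)(43 + 1607.1344) = 825.0672.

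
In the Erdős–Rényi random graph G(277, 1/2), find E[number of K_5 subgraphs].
E[# K_5] = C(277, 5) · (1/2)^C(5, 2) = 13105497405 / 2^10 ≈ 12798337.309570

For each 5-subset S of vertices (there are C(277, 5) = 13105497405 such S), let X_S = 1 if S induces a K_5 (all C(5, 2) = 10 edges present). Then P(X_S = 1) = (1/2)^10 = 1/1024. By linearity of expectation, E[# K_5] = C(277, 5) · (1/2)^10 = 13105497405 / 1024 ≈ 12798337.309570.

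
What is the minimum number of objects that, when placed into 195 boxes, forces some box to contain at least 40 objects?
n = (40 − 1)·195 + 1 = 7606

By the generalised pigeonhole principle, to guarantee some box contains ≥ r objects we need more than (r − 1) · k objects total. Threshold: n = (r − 1) · k + 1. With r = 40 and k = 195: n = 39 · 195 + 1 = 7605 + 1 = 7606. For n = 7605 = 39 · 195, we can put exactly 39 objects in every box, avoiding 40 in any single one — so 7606 is tight.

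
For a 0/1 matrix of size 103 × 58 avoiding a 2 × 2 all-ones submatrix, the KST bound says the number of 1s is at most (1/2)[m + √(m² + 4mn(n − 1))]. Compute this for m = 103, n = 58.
z(103, 58; 2, 2) ≤ (1/2)[103 + √(103² + 4·103·58·57)] = (1/2)[103 + √1372681] = 637.3073

Kővári–Sós–Turán: let r_1, ..., r_103 be the row sums and z = Σ r_i the total number of 1s. Each pair of columns can share at most one row with both entries 1 (else a 2×2 all-ones block appears), so Σ_i C(r_i, 2) ≤ C(58, 2) = 1653. By convexity Σ_i C(r_i, 2) ≥ 103·C(z/103, 2) = z(z − 103)/(2·103), giving z² − 103z − 103·58·57 ≤ 0 and hence z ≤ (1/2)[103 + √(10609 + 4·340518)] = (1/2)[103 + √1372681] ≈ (1/2)(103 + 1171.6147) = 637.3073.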